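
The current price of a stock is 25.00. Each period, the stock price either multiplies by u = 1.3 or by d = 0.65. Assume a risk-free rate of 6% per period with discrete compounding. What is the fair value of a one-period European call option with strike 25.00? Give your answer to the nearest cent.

4.46

Risk-neutral probability p = (1 + 0.06 − 0.65)/(1.3 − 0.65) = 0.4100/0.6500 = 0.6308
Terminal stock prices: S_u = 32.5, S_d = 16.25
Terminal payoffs (S − K): max(7.5, 0) = 7.5, max(-8.75, 0) = 0
Node 0 (S = 25): V_0 = 1/1.06·[0.6308·7.5000 + 0.3692·0.0000] = 4.4630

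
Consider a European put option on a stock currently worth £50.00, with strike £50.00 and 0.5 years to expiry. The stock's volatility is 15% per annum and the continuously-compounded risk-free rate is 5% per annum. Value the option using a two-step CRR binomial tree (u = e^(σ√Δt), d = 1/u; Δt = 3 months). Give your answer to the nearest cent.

CRR parameters: u = e^(σ√Δt) = e^(0.15·√0.25) = 1.0779, d = 1/u = 0.9277
Per-period rate: rΔt = 0.05·0.25 = 0.0125, so R = e^0.0125 = 1.0126
Risk-neutral probability p = (e^0.0125 − 0.9277)/(1.0779 − 0.9277) = 0.0848/0.1501 = 0.5650
Terminal stock prices: S_uu = 58.09, S_ud = 50, S_dd = 43.04
Terminal payoffs (K − S): max(-8.092, 0) = 0, max(0, 0) = 0, max(6.965, 0) = 6.965
Node u (S = 53.89): V_u = e^(−0.0125)·[0.5650·0.0000 + 0.4350·0.0000] = 0.0000
Node d (S = 46.39): V_d = e^(−0.0125)·[0.5650·0.0000 + 0.4350·6.9646] = 2.9917
Node 0 (S = 50): V_0 = e^(−0.0125)·[0.5650·0.0000 + 0.4350·2.9917] = 1.2851

£1.29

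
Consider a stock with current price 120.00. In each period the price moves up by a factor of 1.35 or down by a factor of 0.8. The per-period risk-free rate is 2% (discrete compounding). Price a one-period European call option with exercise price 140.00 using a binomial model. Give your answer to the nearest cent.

8.63

Risk-neutral probability p = (1 + 0.02 − 0.8)/(1.35 − 0.8) = 0.2200/0.5500 = 0.4000
Terminal stock prices: S_u = 162, S_d = 96
Terminal payoffs (S − K): max(22, 0) = 22, max(-44, 0) = 0
Node 0 (S = 120): V_0 = 1/1.02·[0.4000·22.0000 + 0.6000·0.0000] = 8.6275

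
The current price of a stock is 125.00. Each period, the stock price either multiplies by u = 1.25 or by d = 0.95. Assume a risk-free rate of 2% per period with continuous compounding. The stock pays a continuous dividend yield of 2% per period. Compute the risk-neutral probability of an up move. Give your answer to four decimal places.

Per-period risk-free factor R = e^0.02 = 1.0202; dividend-adjusted growth = e^(0.02−0.02) = 1.0000.
Risk-neutral probability p = (1.0000 − 0.95)/(1.25 − 0.95) = 0.0500/0.3000 = 0.1667

p = 0.1667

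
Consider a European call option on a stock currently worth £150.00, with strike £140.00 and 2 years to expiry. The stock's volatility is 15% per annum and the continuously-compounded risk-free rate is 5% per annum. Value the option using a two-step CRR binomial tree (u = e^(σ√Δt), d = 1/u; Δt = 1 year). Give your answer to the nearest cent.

£26.85

CRR parameters: u = e^(σ√Δt) = e^(0.15·√1) = 1.1618, d = 1/u = 0.8607
Per-period rate: rΔt = 0.05·1 = 0.05, so R = e^0.05 = 1.0513
Risk-neutral probability p = (e^0.05 − 0.8607)/(1.1618 − 0.8607) = 0.1906/0.3011 = 0.6328
Terminal stock prices: S_uu = 202.5, S_ud = 150, S_dd = 111.1
Terminal payoffs (S − K): max(62.48, 0) = 62.48, max(10, 0) = 10, max(-28.88, 0) = 0
Node u (S = 174.3): V_u = e^(−0.05)·[0.6328·62.4788 + 0.3672·10.0000] = 41.1030
Node d (S = 129.1): V_d = e^(−0.05)·[0.6328·10.0000 + 0.3672·0.0000] = 6.0197
Node 0 (S = 150): V_0 = e^(−0.05)·[0.6328·41.1030 + 0.3672·6.0197] = 26.8453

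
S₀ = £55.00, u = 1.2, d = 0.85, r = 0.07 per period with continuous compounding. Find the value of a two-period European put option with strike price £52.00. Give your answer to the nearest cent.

Risk-neutral probability p = (e^0.07 − 0.85)/(1.2 − 0.85) = 0.2225/0.3500 = 0.6357
Terminal stock prices: S_uu = 79.2, S_ud = 56.1, S_dd = 39.74
Terminal payoffs (K − S): max(-27.2, 0) = 0, max(-4.1, 0) = 0, max(12.26, 0) = 12.26
Node u (S = 66): V_u = e^(−0.07)·[0.6357·0.0000 + 0.3643·0.0000] = 0.0000
Node d (S = 46.75): V_d = e^(−0.07)·[0.6357·0.0000 + 0.3643·12.2625] = 4.1648
Node 0 (S = 55): V_0 = e^(−0.07)·[0.6357·0.0000 + 0.3643·4.1648] = 1.4145

£1.41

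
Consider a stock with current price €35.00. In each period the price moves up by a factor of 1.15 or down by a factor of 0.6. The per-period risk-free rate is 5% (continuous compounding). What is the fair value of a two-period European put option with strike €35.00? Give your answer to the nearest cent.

Risk-neutral probability p = (e^0.05 − 0.6)/(1.15 − 0.6) = 0.4513/0.5500 = 0.8205
Terminal stock prices: S_uu = 46.29, S_ud = 24.15, S_dd = 12.6
Terminal payoffs (K − S): max(-11.29, 0) = 0, max(10.85, 0) = 10.85, max(22.4, 0) = 22.4
Node u (S = 40.25): V_u = e^(−0.05)·[0.8205·0.0000 + 0.1795·10.8500] = 1.8527
Node d (S = 21): V_d = e^(−0.05)·[0.8205·10.8500 + 0.1795·22.4000] = 12.2930
Node 0 (S = 35): V_0 = e^(−0.05)·[0.8205·1.8527 + 0.1795·12.2930] = 3.5450

€3.55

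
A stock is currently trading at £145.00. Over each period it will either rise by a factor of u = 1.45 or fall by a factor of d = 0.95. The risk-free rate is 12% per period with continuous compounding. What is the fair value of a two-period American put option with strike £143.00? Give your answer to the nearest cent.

Risk-neutral probability p = (e^0.12 − 0.95)/(1.45 − 0.95) = 0.1775/0.5000 = 0.3550
Terminal stock prices: S_uu = 304.9, S_ud = 199.7, S_dd = 130.9
Terminal payoffs (K − S): max(-161.9, 0) = 0, max(-56.74, 0) = 0, max(12.14, 0) = 12.14
Node u (S = 210.2): continuation = e^(−0.12)·[0.3550·0.0000 + 0.6450·0.0000] = 0.0000; exercise value = 0.0000 ≤ continuation, so V_u = 0.0000
Node d (S = 137.8): continuation = e^(−0.12)·[0.3550·0.0000 + 0.6450·12.1375] = 6.9435; exercise value = 5.2500 ≤ continuation, so V_d = 6.9435
Node 0 (S = 145): continuation = e^(−0.12)·[0.3550·0.0000 + 0.6450·6.9435] = 3.9722; exercise value = 0.0000 ≤ continuation, so V_0 = 3.9722

£3.97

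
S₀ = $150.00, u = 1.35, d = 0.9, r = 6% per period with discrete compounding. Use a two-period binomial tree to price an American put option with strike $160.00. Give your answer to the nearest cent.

Risk-neutral probability p = (1 + 0.06 − 0.9)/(1.35 − 0.9) = 0.1600/0.4500 = 0.3556
Terminal stock prices: S_uu = 273.4, S_ud = 182.2, S_dd = 121.5
Terminal payoffs (K − S): max(-113.4, 0) = 0, max(-22.25, 0) = 0, max(38.5, 0) = 38.5
Node u (S = 202.5): continuation = 1/1.06·[0.3556·0.0000 + 0.6444·0.0000] = 0.0000; exercise value = 0.0000 ≤ continuation, so V_u = 0.0000
Node d (S = 135): continuation = 1/1.06·[0.3556·0.0000 + 0.6444·38.5000] = 23.4067; exercise value = 25.0000 > continuation, so V_d = 25.0000 (exercise)
Node 0 (S = 150): continuation = 1/1.06·[0.3556·0.0000 + 0.6444·25.0000] = 15.1992; exercise value = 10.0000 ≤ continuation, so V_0 = 15.1992

$15.20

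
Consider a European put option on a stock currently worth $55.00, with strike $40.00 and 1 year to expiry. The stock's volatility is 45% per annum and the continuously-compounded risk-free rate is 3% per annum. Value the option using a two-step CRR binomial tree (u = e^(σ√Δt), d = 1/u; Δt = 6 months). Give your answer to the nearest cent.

CRR parameters: u = e^(σ√Δt) = e^(0.45·√0.5) = 1.3746, d = 1/u = 0.7275
Per-period rate: rΔt = 0.03·0.5 = 0.015, so R = e^0.015 = 1.0151
Risk-neutral probability p = (e^0.015 − 0.7275)/(1.3746 − 0.7275) = 0.2877/0.6472 = 0.4445
Terminal stock prices: S_uu = 103.9, S_ud = 55, S_dd = 29.11
Terminal payoffs (K − S): max(-63.93, 0) = 0, max(-15, 0) = 0, max(10.89, 0) = 10.89
Node u (S = 75.61): V_u = e^(−0.015)·[0.4445·0.0000 + 0.5555·0.0000] = 0.0000
Node d (S = 40.01): V_d = e^(−0.015)·[0.4445·0.0000 + 0.5555·10.8942] = 5.9620
Node 0 (S = 55): V_0 = e^(−0.015)·[0.4445·0.0000 + 0.5555·5.9620] = 3.2628

$3.26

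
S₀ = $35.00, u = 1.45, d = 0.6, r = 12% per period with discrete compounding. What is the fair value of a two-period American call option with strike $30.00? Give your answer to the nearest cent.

Risk-neutral probability p = (1 + 0.12 − 0.6)/(1.45 − 0.6) = 0.5200/0.8500 = 0.6118
Terminal stock prices: S_uu = 73.59, S_ud = 30.45, S_dd = 12.6
Terminal payoffs (S − K): max(43.59, 0) = 43.59, max(0.45, 0) = 0.45, max(-17.4, 0) = 0
Node u (S = 50.75): continuation = 1/1.12·[0.6118·43.5875 + 0.3882·0.4500] = 23.9643; exercise value = 20.7500 ≤ continuation, so V_u = 23.9643
Node d (S = 21): continuation = 1/1.12·[0.6118·0.4500 + 0.3882·0.0000] = 0.2458; exercise value = 0.0000 ≤ continuation, so V_d = 0.2458
Node 0 (S = 35): continuation = 1/1.12·[0.6118·23.9643 + 0.3882·0.2458] = 13.1749; exercise value = 5.0000 ≤ continuation, so V_0 = 13.1749

$13.17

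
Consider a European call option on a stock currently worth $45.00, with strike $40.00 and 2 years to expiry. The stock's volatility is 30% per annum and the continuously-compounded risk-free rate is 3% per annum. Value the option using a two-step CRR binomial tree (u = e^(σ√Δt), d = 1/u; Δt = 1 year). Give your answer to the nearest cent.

CRR parameters: u = e^(σ√Δt) = e^(0.3·√1) = 1.3499, d = 1/u = 0.7408
Per-period rate: rΔt = 0.03·1 = 0.03, so R = e^0.03 = 1.0305
Risk-neutral probability p = (e^0.03 − 0.7408)/(1.3499 − 0.7408) = 0.2896/0.6090 = 0.4756
Terminal stock prices: S_uu = 82, S_ud = 45, S_dd = 24.7
Terminal payoffs (S − K): max(42, 0) = 42, max(5, 0) = 5, max(-15.3, 0) = 0
Node u (S = 60.74): V_u = e^(−0.03)·[0.4756·41.9953 + 0.5244·5.0000] = 21.9258
Node d (S = 33.34): V_d = e^(−0.03)·[0.4756·5.0000 + 0.5244·0.0000] = 2.3075
Node 0 (S = 45): V_0 = e^(−0.03)·[0.4756·21.9258 + 0.5244·2.3075] = 11.2933

$11.29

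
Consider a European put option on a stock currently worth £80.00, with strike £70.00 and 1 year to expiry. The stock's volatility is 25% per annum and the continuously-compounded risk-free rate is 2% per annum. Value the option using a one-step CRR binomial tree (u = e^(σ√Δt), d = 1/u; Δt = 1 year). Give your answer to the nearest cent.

£3.94

CRR parameters: u = e^(σ√Δt) = e^(0.25·√1) = 1.2840, d = 1/u = 0.7788
Per-period rate: rΔt = 0.02·1 = 0.02, so R = e^0.02 = 1.0202
Risk-neutral probability p = (e^0.02 − 0.7788)/(1.2840 − 0.7788) = 0.2414/0.5052 = 0.4778
Terminal stock prices: S_u = 102.7, S_d = 62.3
Terminal payoffs (K − S): max(-32.72, 0) = 0, max(7.696, 0) = 7.696
Node 0 (S = 80): V_0 = e^(−0.02)·[0.4778·0.0000 + 0.5222·7.6959] = 3.9392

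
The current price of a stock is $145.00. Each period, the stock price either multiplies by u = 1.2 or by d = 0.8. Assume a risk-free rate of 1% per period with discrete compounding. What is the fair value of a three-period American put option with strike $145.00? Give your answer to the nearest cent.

Risk-neutral probability p = (1 + 0.01 − 0.8)/(1.2 − 0.8) = 0.2100/0.4000 = 0.5250
Terminal stock prices: S_uuu = 250.6, S_uud = 167, S_udd = 111.4, S_ddd = 74.24
Terminal payoffs (K − S): max(-105.6, 0) = 0, max(-22.04, 0) = 0, max(33.64, 0) = 33.64, max(70.76, 0) = 70.76
Node uu (S = 208.8): continuation = 1/1.01·[0.5250·0.0000 + 0.4750·0.0000] = 0.0000; exercise value = 0.0000 ≤ continuation, so V_uu = 0.0000
Node ud (S = 139.2): continuation = 1/1.01·[0.5250·0.0000 + 0.4750·33.6400] = 15.8208; exercise value = 5.8000 ≤ continuation, so V_ud = 15.8208
Node dd (S = 92.8): continuation = 1/1.01·[0.5250·33.6400 + 0.4750·70.7600] = 50.7644; exercise value = 52.2000 > continuation, so V_dd = 52.2000 (exercise)
Node u (S = 174): continuation = 1/1.01·[0.5250·0.0000 + 0.4750·15.8208] = 7.4405; exercise value = 0.0000 ≤ continuation, so V_u = 7.4405
Node d (S = 116): continuation = 1/1.01·[0.5250·15.8208 + 0.4750·52.2000] = 32.7732; exercise value = 29.0000 ≤ continuation, so V_d = 32.7732
Node 0 (S = 145): continuation = 1/1.01·[0.5250·7.4405 + 0.4750·32.7732] = 19.2807; exercise value = 0.0000 ≤ continuation, so V_0 = 19.2807

$19.28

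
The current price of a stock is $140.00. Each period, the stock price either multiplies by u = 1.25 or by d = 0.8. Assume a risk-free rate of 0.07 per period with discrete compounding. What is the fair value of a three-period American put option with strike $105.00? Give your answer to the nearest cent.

$2.15

Risk-neutral probability p = (1 + 0.07 − 0.8)/(1.25 − 0.8) = 0.2700/0.4500 = 0.6000
Terminal stock prices: S_uuu = 273.4, S_uud = 175, S_udd = 112, S_ddd = 71.68
Terminal payoffs (K − S): max(-168.4, 0) = 0, max(-70, 0) = 0, max(-7, 0) = 0, max(33.32, 0) = 33.32
Node uu (S = 218.8): continuation = 1/1.07·[0.6000·0.0000 + 0.4000·0.0000] = 0.0000; exercise value = 0.0000 ≤ continuation, so V_uu = 0.0000
Node ud (S = 140): continuation = 1/1.07·[0.6000·0.0000 + 0.4000·0.0000] = 0.0000; exercise value = 0.0000 ≤ continuation, so V_ud = 0.0000
Node dd (S = 89.6): continuation = 1/1.07·[0.6000·0.0000 + 0.4000·33.3200] = 12.4561; exercise value = 15.4000 > continuation, so V_dd = 15.4000 (exercise)
Node u (S = 175): continuation = 1/1.07·[0.6000·0.0000 + 0.4000·0.0000] = 0.0000; exercise value = 0.0000 ≤ continuation, so V_u = 0.0000
Node d (S = 112): continuation = 1/1.07·[0.6000·0.0000 + 0.4000·15.4000] = 5.7570; exercise value = 0.0000 ≤ continuation, so V_d = 5.7570
Node 0 (S = 140): continuation = 1/1.07·[0.6000·0.0000 + 0.4000·5.7570] = 2.1522; exercise value = 0.0000 ≤ continuation, so V_0 = 2.1522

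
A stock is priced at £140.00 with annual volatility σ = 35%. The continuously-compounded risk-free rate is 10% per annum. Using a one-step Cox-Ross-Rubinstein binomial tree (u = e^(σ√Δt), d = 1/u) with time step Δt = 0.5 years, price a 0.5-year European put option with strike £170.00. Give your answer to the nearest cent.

CRR parameters: u = e^(σ√Δt) = e^(0.35·√0.5) = 1.2808, d = 1/u = 0.7808
Per-period rate: rΔt = 0.1·0.5 = 0.05, so R = e^0.05 = 1.0513
Risk-neutral probability p = (e^0.05 − 0.7808)/(1.2808 − 0.7808) = 0.2705/0.5000 = 0.5410
Terminal stock prices: S_u = 179.3, S_d = 109.3
Terminal payoffs (K − S): max(-9.312, 0) = 0, max(60.69, 0) = 60.69
Node 0 (S = 140): V_0 = e^(−0.05)·[0.5410·0.0000 + 0.4590·60.6936] = 26.5011

£26.50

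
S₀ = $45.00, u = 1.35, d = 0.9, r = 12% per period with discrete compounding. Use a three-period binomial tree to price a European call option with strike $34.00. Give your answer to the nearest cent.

$20.91

Risk-neutral probability p = (1 + 0.12 − 0.9)/(1.35 − 0.9) = 0.2200/0.4500 = 0.4889
Terminal stock prices: S_uuu = 110.7, S_uud = 73.81, S_udd = 49.21, S_ddd = 32.81
Terminal payoffs (S − K): max(76.72, 0) = 76.72, max(39.81, 0) = 39.81, max(15.21, 0) = 15.21, max(-1.195, 0) = 0
Node uu (S = 82.01): V_uu = 1/1.12·[0.4889·76.7169 + 0.5111·39.8113] = 51.6554
Node ud (S = 54.68): V_ud = 1/1.12·[0.4889·39.8113 + 0.5111·15.2075] = 24.3179
Node dd (S = 36.45): V_dd = 1/1.12·[0.4889·15.2075 + 0.5111·0.0000] = 6.6382
Node u (S = 60.75): V_u = 1/1.12·[0.4889·51.6554 + 0.5111·24.3179] = 33.6454
Node d (S = 40.5): V_d = 1/1.12·[0.4889·24.3179 + 0.5111·6.6382] = 13.6443
Node 0 (S = 45): V_0 = 1/1.12·[0.4889·33.6454 + 0.5111·13.6443] = 20.9130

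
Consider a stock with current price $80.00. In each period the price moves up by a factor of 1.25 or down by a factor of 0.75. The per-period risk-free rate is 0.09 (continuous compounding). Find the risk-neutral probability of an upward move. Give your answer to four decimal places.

p = 0.6883

Risk-neutral probability p = (e^0.09 − 0.75)/(1.25 − 0.75) = 0.3442/0.5000 = 0.6883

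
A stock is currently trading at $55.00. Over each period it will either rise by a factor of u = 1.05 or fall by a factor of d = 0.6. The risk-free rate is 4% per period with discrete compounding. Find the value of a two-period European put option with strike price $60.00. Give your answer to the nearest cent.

Risk-neutral probability p = (1 + 0.04 − 0.6)/(1.05 − 0.6) = 0.4400/0.4500 = 0.9778
Terminal stock prices: S_uu = 60.64, S_ud = 34.65, S_dd = 19.8
Terminal payoffs (K − S): max(-0.6375, 0) = 0, max(25.35, 0) = 25.35, max(40.2, 0) = 40.2
Node u (S = 57.75): V_u = 1/1.04·[0.9778·0.0000 + 0.0222·25.3500] = 0.5417
Node d (S = 33): V_d = 1/1.04·[0.9778·25.3500 + 0.0222·40.2000] = 24.6923
Node 0 (S = 55): V_0 = 1/1.04·[0.9778·0.5417 + 0.0222·24.6923] = 1.0369

$1.04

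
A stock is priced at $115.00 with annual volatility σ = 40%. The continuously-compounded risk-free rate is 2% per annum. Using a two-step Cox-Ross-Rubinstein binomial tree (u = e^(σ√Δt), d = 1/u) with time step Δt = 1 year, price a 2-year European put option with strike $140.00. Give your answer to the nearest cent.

$39.72

CRR parameters: u = e^(σ√Δt) = e^(0.4·√1) = 1.4918, d = 1/u = 0.6703
Per-period rate: rΔt = 0.02·1 = 0.02, so R = e^0.02 = 1.0202
Risk-neutral probability p = (e^0.02 − 0.6703)/(1.4918 − 0.6703) = 0.3499/0.8215 = 0.4259
Terminal stock prices: S_uu = 255.9, S_ud = 115, S_dd = 51.67
Terminal payoffs (K − S): max(-115.9, 0) = 0, max(25, 0) = 25, max(88.33, 0) = 88.33
Node u (S = 171.6): V_u = e^(−0.02)·[0.4259·0.0000 + 0.5741·25.0000] = 14.0682
Node d (S = 77.09): V_d = e^(−0.02)·[0.4259·25.0000 + 0.5741·88.3272] = 60.1410
Node 0 (S = 115): V_0 = e^(−0.02)·[0.4259·14.0682 + 0.5741·60.1410] = 39.7162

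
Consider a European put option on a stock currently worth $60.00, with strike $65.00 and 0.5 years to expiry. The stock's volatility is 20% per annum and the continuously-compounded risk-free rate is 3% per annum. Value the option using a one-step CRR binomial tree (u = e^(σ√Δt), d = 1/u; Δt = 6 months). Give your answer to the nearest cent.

$6.13

CRR parameters: u = e^(σ√Δt) = e^(0.2·√0.5) = 1.1519, d = 1/u = 0.8681
Per-period rate: rΔt = 0.03·0.5 = 0.015, so R = e^0.015 = 1.0151
Risk-neutral probability p = (e^0.015 − 0.8681)/(1.1519 − 0.8681) = 0.1470/0.2838 = 0.5180
Terminal stock prices: S_u = 69.11, S_d = 52.09
Terminal payoffs (K − S): max(-4.115, 0) = 0, max(12.91, 0) = 12.91
Node 0 (S = 60): V_0 = e^(−0.015)·[0.5180·0.0000 + 0.4820·12.9126] = 6.1317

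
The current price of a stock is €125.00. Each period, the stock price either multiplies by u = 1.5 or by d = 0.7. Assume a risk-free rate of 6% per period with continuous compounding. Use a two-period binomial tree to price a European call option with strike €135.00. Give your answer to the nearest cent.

€26.54

Risk-neutral probability p = (e^0.06 − 0.7)/(1.5 − 0.7) = 0.3618/0.8000 = 0.4523
Terminal stock prices: S_uu = 281.2, S_ud = 131.2, S_dd = 61.25
Terminal payoffs (S − K): max(146.2, 0) = 146.2, max(-3.75, 0) = 0, max(-73.75, 0) = 0
Node u (S = 187.5): V_u = e^(−0.06)·[0.4523·146.2500 + 0.5477·0.0000] = 62.2961
Node d (S = 87.5): V_d = e^(−0.06)·[0.4523·0.0000 + 0.5477·0.0000] = 0.0000
Node 0 (S = 125): V_0 = e^(−0.06)·[0.4523·62.2961 + 0.5477·0.0000] = 26.5354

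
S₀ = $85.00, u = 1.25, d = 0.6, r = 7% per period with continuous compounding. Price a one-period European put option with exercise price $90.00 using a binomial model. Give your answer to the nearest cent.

$9.93

Risk-neutral probability p = (e^0.07 − 0.6)/(1.25 − 0.6) = 0.4725/0.6500 = 0.7269
Terminal stock prices: S_u = 106.2, S_d = 51
Terminal payoffs (K − S): max(-16.25, 0) = 0, max(39, 0) = 39
Node 0 (S = 85): V_0 = e^(−0.07)·[0.7269·0.0000 + 0.2731·39.0000] = 9.9295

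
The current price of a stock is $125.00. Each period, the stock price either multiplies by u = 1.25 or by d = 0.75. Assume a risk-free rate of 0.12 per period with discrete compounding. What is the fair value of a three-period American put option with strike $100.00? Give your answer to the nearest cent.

$2.46

Risk-neutral probability p = (1 + 0.12 − 0.75)/(1.25 − 0.75) = 0.3700/0.5000 = 0.7400
Terminal stock prices: S_uuu = 244.1, S_uud = 146.5, S_udd = 87.89, S_ddd = 52.73
Terminal payoffs (K − S): max(-144.1, 0) = 0, max(-46.48, 0) = 0, max(12.11, 0) = 12.11, max(47.27, 0) = 47.27
Node uu (S = 195.3): continuation = 1/1.12·[0.7400·0.0000 + 0.2600·0.0000] = 0.0000; exercise value = 0.0000 ≤ continuation, so V_uu = 0.0000
Node ud (S = 117.2): continuation = 1/1.12·[0.7400·0.0000 + 0.2600·12.1094] = 2.8111; exercise value = 0.0000 ≤ continuation, so V_ud = 2.8111
Node dd (S = 70.31): continuation = 1/1.12·[0.7400·12.1094 + 0.2600·47.2656] = 18.9732; exercise value = 29.6875 > continuation, so V_dd = 29.6875 (exercise)
Node u (S = 156.2): continuation = 1/1.12·[0.7400·0.0000 + 0.2600·2.8111] = 0.6526; exercise value = 0.0000 ≤ continuation, so V_u = 0.6526
Node d (S = 93.75): continuation = 1/1.12·[0.7400·2.8111 + 0.2600·29.6875] = 8.7491; exercise value = 6.2500 ≤ continuation, so V_d = 8.7491
Node 0 (S = 125): continuation = 1/1.12·[0.7400·0.6526 + 0.2600·8.7491] = 2.4622; exercise value = 0.0000 ≤ continuation, so V_0 = 2.4622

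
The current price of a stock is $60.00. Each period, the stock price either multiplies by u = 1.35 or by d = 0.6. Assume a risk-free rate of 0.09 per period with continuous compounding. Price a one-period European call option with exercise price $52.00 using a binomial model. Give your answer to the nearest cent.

$17.46

Risk-neutral probability p = (e^0.09 − 0.6)/(1.35 − 0.6) = 0.4942/0.7500 = 0.6589
Terminal stock prices: S_u = 81, S_d = 36
Terminal payoffs (S − K): max(29, 0) = 29, max(-16, 0) = 0
Node 0 (S = 60): V_0 = e^(−0.09)·[0.6589·29.0000 + 0.3411·0.0000] = 17.4635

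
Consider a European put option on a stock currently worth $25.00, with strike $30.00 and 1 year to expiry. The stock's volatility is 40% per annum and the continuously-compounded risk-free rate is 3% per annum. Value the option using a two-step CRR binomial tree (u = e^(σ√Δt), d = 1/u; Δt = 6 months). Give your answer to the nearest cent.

$6.94

CRR parameters: u = e^(σ√Δt) = e^(0.4·√0.5) = 1.3269, d = 1/u = 0.7536
Per-period rate: rΔt = 0.03·0.5 = 0.015, so R = e^0.015 = 1.0151
Risk-neutral probability p = (e^0.015 − 0.7536)/(1.3269 − 0.7536) = 0.2615/0.5733 = 0.4561
Terminal stock prices: S_uu = 44.02, S_ud = 25, S_dd = 14.2
Terminal payoffs (K − S): max(-14.02, 0) = 0, max(5, 0) = 5, max(15.8, 0) = 15.8
Node u (S = 33.17): V_u = e^(−0.015)·[0.4561·0.0000 + 0.5439·5.0000] = 2.6789
Node d (S = 18.84): V_d = e^(−0.015)·[0.4561·5.0000 + 0.5439·15.8007] = 10.7124
Node 0 (S = 25): V_0 = e^(−0.015)·[0.4561·2.6789 + 0.5439·10.7124] = 6.9432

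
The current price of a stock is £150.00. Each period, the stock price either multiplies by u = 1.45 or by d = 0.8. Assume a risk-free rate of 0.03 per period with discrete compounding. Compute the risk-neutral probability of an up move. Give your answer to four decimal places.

p = 0.3538

Risk-neutral probability p = (1 + 0.03 − 0.8)/(1.45 − 0.8) = 0.2300/0.6500 = 0.3538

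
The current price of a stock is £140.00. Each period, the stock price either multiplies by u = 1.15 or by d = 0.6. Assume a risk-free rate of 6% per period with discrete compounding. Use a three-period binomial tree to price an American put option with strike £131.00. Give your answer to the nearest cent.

£13.36

Risk-neutral probability p = (1 + 0.06 − 0.6)/(1.15 − 0.6) = 0.4600/0.5500 = 0.8364
Terminal stock prices: S_uuu = 212.9, S_uud = 111.1, S_udd = 57.96, S_ddd = 30.24
Terminal payoffs (K − S): max(-81.92, 0) = 0, max(19.91, 0) = 19.91, max(73.04, 0) = 73.04, max(100.8, 0) = 100.8
Node uu (S = 185.1): continuation = 1/1.06·[0.8364·0.0000 + 0.1636·19.9100] = 3.0736; exercise value = 0.0000 ≤ continuation, so V_uu = 3.0736
Node ud (S = 96.6): continuation = 1/1.06·[0.8364·19.9100 + 0.1636·73.0400] = 26.9849; exercise value = 34.4000 > continuation, so V_ud = 34.4000 (exercise)
Node dd (S = 50.4): continuation = 1/1.06·[0.8364·73.0400 + 0.1636·100.7600] = 73.1849; exercise value = 80.6000 > continuation, so V_dd = 80.6000 (exercise)
Node u (S = 161): continuation = 1/1.06·[0.8364·3.0736 + 0.1636·34.4000] = 7.7356; exercise value = 0.0000 ≤ continuation, so V_u = 7.7356
Node d (S = 84): continuation = 1/1.06·[0.8364·34.4000 + 0.1636·80.6000] = 39.5849; exercise value = 47.0000 > continuation, so V_d = 47.0000 (exercise)
Node 0 (S = 140): continuation = 1/1.06·[0.8364·7.7356 + 0.1636·47.0000] = 13.3591; exercise value = 0.0000 ≤ continuation, so V_0 = 13.3591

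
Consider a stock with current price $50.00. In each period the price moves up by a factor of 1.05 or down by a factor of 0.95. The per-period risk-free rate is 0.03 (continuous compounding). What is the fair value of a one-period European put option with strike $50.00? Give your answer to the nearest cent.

$0.47

Risk-neutral probability p = (e^0.03 − 0.95)/(1.05 − 0.95) = 0.0805/0.1000 = 0.8045
Terminal stock prices: S_u = 52.5, S_d = 47.5
Terminal payoffs (K − S): max(-2.5, 0) = 0, max(2.5, 0) = 2.5
Node 0 (S = 50): V_0 = e^(−0.03)·[0.8045·0.0000 + 0.1955·2.5000] = 0.4742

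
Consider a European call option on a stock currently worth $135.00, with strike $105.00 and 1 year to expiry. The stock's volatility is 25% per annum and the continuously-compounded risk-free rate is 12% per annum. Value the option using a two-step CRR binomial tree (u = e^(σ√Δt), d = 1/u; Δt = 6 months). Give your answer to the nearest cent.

$43.11

CRR parameters: u = e^(σ√Δt) = e^(0.25·√0.5) = 1.1934, d = 1/u = 0.8380
Per-period rate: rΔt = 0.12·0.5 = 0.06, so R = e^0.06 = 1.0618
Risk-neutral probability p = (e^0.06 − 0.8380)/(1.1934 − 0.8380) = 0.2239/0.3554 = 0.6299
Terminal stock prices: S_uu = 192.3, S_ud = 135, S_dd = 94.8
Terminal payoffs (S − K): max(87.26, 0) = 87.26, max(30, 0) = 30, max(-10.2, 0) = 0
Node u (S = 161.1): V_u = e^(−0.06)·[0.6299·87.2561 + 0.3701·30.0000] = 62.2189
Node d (S = 113.1): V_d = e^(−0.06)·[0.6299·30.0000 + 0.3701·0.0000] = 17.7969
Node 0 (S = 135): V_0 = e^(−0.06)·[0.6299·62.2189 + 0.3701·17.7969] = 43.1130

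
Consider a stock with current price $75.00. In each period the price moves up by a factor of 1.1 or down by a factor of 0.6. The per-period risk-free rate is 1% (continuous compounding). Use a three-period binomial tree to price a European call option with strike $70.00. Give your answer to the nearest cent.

Risk-neutral probability p = (e^0.01 − 0.6)/(1.1 − 0.6) = 0.4101/0.5000 = 0.8201
Terminal stock prices: S_uuu = 99.83, S_uud = 54.45, S_udd = 29.7, S_ddd = 16.2
Terminal payoffs (S − K): max(29.83, 0) = 29.83, max(-15.55, 0) = 0, max(-40.3, 0) = 0, max(-53.8, 0) = 0
Node uu (S = 90.75): V_uu = e^(−0.01)·[0.8201·29.8250 + 0.1799·0.0000] = 24.2161
Node ud (S = 49.5): V_ud = e^(−0.01)·[0.8201·0.0000 + 0.1799·0.0000] = 0.0000
Node dd (S = 27): V_dd = e^(−0.01)·[0.8201·0.0000 + 0.1799·0.0000] = 0.0000
Node u (S = 82.5): V_u = e^(−0.01)·[0.8201·24.2161 + 0.1799·0.0000] = 19.6620
Node d (S = 45): V_d = e^(−0.01)·[0.8201·0.0000 + 0.1799·0.0000] = 0.0000
Node 0 (S = 75): V_0 = e^(−0.01)·[0.8201·19.6620 + 0.1799·0.0000] = 15.9644

$15.96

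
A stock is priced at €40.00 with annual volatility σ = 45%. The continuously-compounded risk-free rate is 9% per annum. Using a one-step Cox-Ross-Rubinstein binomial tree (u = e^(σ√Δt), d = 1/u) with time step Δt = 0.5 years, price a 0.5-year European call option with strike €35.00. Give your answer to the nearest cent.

CRR parameters: u = e^(σ√Δt) = e^(0.45·√0.5) = 1.3746, d = 1/u = 0.7275
Per-period rate: rΔt = 0.09·0.5 = 0.045, so R = e^0.045 = 1.0460
Risk-neutral probability p = (e^0.045 − 0.7275)/(1.3746 − 0.7275) = 0.3186/0.6472 = 0.4922
Terminal stock prices: S_u = 54.99, S_d = 29.1
Terminal payoffs (S − K): max(19.99, 0) = 19.99, max(-5.902, 0) = 0
Node 0 (S = 40): V_0 = e^(−0.045)·[0.4922·19.9859 + 0.5078·0.0000] = 9.4049

€9.40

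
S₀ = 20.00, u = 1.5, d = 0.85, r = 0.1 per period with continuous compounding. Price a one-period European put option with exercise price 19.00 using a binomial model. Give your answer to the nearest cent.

1.10

Risk-neutral probability p = (e^0.1 − 0.85)/(1.5 − 0.85) = 0.2552/0.6500 = 0.3926
Terminal stock prices: S_u = 30, S_d = 17
Terminal payoffs (K − S): max(-11, 0) = 0, max(2, 0) = 2
Node 0 (S = 20): V_0 = e^(−0.1)·[0.3926·0.0000 + 0.6074·2.0000] = 1.0992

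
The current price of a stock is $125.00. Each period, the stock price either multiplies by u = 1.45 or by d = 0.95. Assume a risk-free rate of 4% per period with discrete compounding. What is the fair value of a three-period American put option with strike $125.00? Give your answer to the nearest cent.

$8.74

Risk-neutral probability p = (1 + 0.04 − 0.95)/(1.45 − 0.95) = 0.0900/0.5000 = 0.1800
Terminal stock prices: S_uuu = 381.1, S_uud = 249.7, S_udd = 163.6, S_ddd = 107.2
Terminal payoffs (K − S): max(-256.1, 0) = 0, max(-124.7, 0) = 0, max(-38.58, 0) = 0, max(17.83, 0) = 17.83
Node uu (S = 262.8): continuation = 1/1.04·[0.1800·0.0000 + 0.8200·0.0000] = 0.0000; exercise value = 0.0000 ≤ continuation, so V_uu = 0.0000
Node ud (S = 172.2): continuation = 1/1.04·[0.1800·0.0000 + 0.8200·0.0000] = 0.0000; exercise value = 0.0000 ≤ continuation, so V_ud = 0.0000
Node dd (S = 112.8): continuation = 1/1.04·[0.1800·0.0000 + 0.8200·17.8281] = 14.0568; exercise value = 12.1875 ≤ continuation, so V_dd = 14.0568
Node u (S = 181.2): continuation = 1/1.04·[0.1800·0.0000 + 0.8200·0.0000] = 0.0000; exercise value = 0.0000 ≤ continuation, so V_u = 0.0000
Node d (S = 118.8): continuation = 1/1.04·[0.1800·0.0000 + 0.8200·14.0568] = 11.0832; exercise value = 6.2500 ≤ continuation, so V_d = 11.0832
Node 0 (S = 125): continuation = 1/1.04·[0.1800·0.0000 + 0.8200·11.0832] = 8.7387; exercise value = 0.0000 ≤ continuation, so V_0 = 8.7387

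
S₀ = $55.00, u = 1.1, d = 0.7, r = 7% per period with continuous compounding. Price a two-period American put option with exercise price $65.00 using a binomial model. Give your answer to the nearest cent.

Risk-neutral probability p = (e^0.07 − 0.7)/(1.1 − 0.7) = 0.3725/0.4000 = 0.9313
Terminal stock prices: S_uu = 66.55, S_ud = 42.35, S_dd = 26.95
Terminal payoffs (K − S): max(-1.55, 0) = 0, max(22.65, 0) = 22.65, max(38.05, 0) = 38.05
Node u (S = 60.5): continuation = e^(−0.07)·[0.9313·0.0000 + 0.0687·22.6500] = 1.4515; exercise value = 4.5000 > continuation, so V_u = 4.5000 (exercise)
Node d (S = 38.5): continuation = e^(−0.07)·[0.9313·22.6500 + 0.0687·38.0500] = 22.1056; exercise value = 26.5000 > continuation, so V_d = 26.5000 (exercise)
Node 0 (S = 55): continuation = e^(−0.07)·[0.9313·4.5000 + 0.0687·26.5000] = 5.6056; exercise value = 10.0000 > continuation, so V_0 = 10.0000 (exercise)

$10.00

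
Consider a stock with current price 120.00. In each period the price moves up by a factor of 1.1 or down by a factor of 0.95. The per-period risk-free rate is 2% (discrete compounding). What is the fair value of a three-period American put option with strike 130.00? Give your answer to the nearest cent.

Risk-neutral probability p = (1 + 0.02 − 0.95)/(1.1 − 0.95) = 0.0700/0.1500 = 0.4667
Terminal stock prices: S_uuu = 159.7, S_uud = 137.9, S_udd = 119.1, S_ddd = 102.9
Terminal payoffs (K − S): max(-29.72, 0) = 0, max(-7.94, 0) = 0, max(10.87, 0) = 10.87, max(27.12, 0) = 27.12
Node uu (S = 145.2): continuation = 1/1.02·[0.4667·0.0000 + 0.5333·0.0000] = 0.0000; exercise value = 0.0000 ≤ continuation, so V_uu = 0.0000
Node ud (S = 125.4): continuation = 1/1.02·[0.4667·0.0000 + 0.5333·10.8700] = 5.6837; exercise value = 4.6000 ≤ continuation, so V_ud = 5.6837
Node dd (S = 108.3): continuation = 1/1.02·[0.4667·10.8700 + 0.5333·27.1150] = 19.1510; exercise value = 21.7000 > continuation, so V_dd = 21.7000 (exercise)
Node u (S = 132): continuation = 1/1.02·[0.4667·0.0000 + 0.5333·5.6837] = 2.9718; exercise value = 0.0000 ≤ continuation, so V_u = 2.9718
Node d (S = 114): continuation = 1/1.02·[0.4667·5.6837 + 0.5333·21.7000] = 13.9468; exercise value = 16.0000 > continuation, so V_d = 16.0000 (exercise)
Node 0 (S = 120): continuation = 1/1.02·[0.4667·2.9718 + 0.5333·16.0000] = 9.7257; exercise value = 10.0000 > continuation, so V_0 = 10.0000 (exercise)

10.00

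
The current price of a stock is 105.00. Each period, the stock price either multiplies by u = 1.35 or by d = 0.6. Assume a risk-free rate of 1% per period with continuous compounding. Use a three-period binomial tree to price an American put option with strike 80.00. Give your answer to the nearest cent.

14.81

Risk-neutral probability p = (e^0.01 − 0.6)/(1.35 − 0.6) = 0.4101/0.7500 = 0.5467
Terminal stock prices: S_uuu = 258.3, S_uud = 114.8, S_udd = 51.03, S_ddd = 22.68
Terminal payoffs (K − S): max(-178.3, 0) = 0, max(-34.82, 0) = 0, max(28.97, 0) = 28.97, max(57.32, 0) = 57.32
Node uu (S = 191.4): continuation = e^(−0.01)·[0.5467·0.0000 + 0.4533·0.0000] = 0.0000; exercise value = 0.0000 ≤ continuation, so V_uu = 0.0000
Node ud (S = 85.05): continuation = e^(−0.01)·[0.5467·0.0000 + 0.4533·28.9700] = 13.0005; exercise value = 0.0000 ≤ continuation, so V_ud = 13.0005
Node dd (S = 37.8): continuation = e^(−0.01)·[0.5467·28.9700 + 0.4533·57.3200] = 41.4040; exercise value = 42.2000 > continuation, so V_dd = 42.2000 (exercise)
Node u (S = 141.8): continuation = e^(−0.01)·[0.5467·0.0000 + 0.4533·13.0005] = 5.8340; exercise value = 0.0000 ≤ continuation, so V_u = 5.8340
Node d (S = 63): continuation = e^(−0.01)·[0.5467·13.0005 + 0.4533·42.2000] = 25.9746; exercise value = 17.0000 ≤ continuation, so V_d = 25.9746
Node 0 (S = 105): continuation = e^(−0.01)·[0.5467·5.8340 + 0.4533·25.9746] = 14.8142; exercise value = 0.0000 ≤ continuation, so V_0 = 14.8142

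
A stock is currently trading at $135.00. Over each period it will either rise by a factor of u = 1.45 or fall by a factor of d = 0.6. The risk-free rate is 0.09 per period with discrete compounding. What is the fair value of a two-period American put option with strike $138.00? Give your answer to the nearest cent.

$26.37

Risk-neutral probability p = (1 + 0.09 − 0.6)/(1.45 − 0.6) = 0.4900/0.8500 = 0.5765
Terminal stock prices: S_uu = 283.8, S_ud = 117.4, S_dd = 48.6
Terminal payoffs (K − S): max(-145.8, 0) = 0, max(20.55, 0) = 20.55, max(89.4, 0) = 89.4
Node u (S = 195.8): continuation = 1/1.09·[0.5765·0.0000 + 0.4235·20.5500] = 7.9849; exercise value = 0.0000 ≤ continuation, so V_u = 7.9849
Node d (S = 81): continuation = 1/1.09·[0.5765·20.5500 + 0.4235·89.4000] = 45.6055; exercise value = 57.0000 > continuation, so V_d = 57.0000 (exercise)
Node 0 (S = 135): continuation = 1/1.09·[0.5765·7.9849 + 0.4235·57.0000] = 26.3709; exercise value = 3.0000 ≤ continuation, so V_0 = 26.3709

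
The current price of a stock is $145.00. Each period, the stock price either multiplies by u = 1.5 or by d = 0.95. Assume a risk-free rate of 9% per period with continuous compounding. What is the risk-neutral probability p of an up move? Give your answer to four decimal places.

p = 0.2621

Risk-neutral probability p = (e^0.09 − 0.95)/(1.5 − 0.95) = 0.1442/0.5500 = 0.2621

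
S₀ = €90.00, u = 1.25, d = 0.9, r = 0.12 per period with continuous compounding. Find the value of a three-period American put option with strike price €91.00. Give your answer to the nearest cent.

€3.10

Risk-neutral probability p = (e^0.12 − 0.9)/(1.25 − 0.9) = 0.2275/0.3500 = 0.6500
Terminal stock prices: S_uuu = 175.8, S_uud = 126.6, S_udd = 91.12, S_ddd = 65.61
Terminal payoffs (K − S): max(-84.78, 0) = 0, max(-35.56, 0) = 0, max(-0.125, 0) = 0, max(25.39, 0) = 25.39
Node uu (S = 140.6): continuation = e^(−0.12)·[0.6500·0.0000 + 0.3500·0.0000] = 0.0000; exercise value = 0.0000 ≤ continuation, so V_uu = 0.0000
Node ud (S = 101.2): continuation = e^(−0.12)·[0.6500·0.0000 + 0.3500·0.0000] = 0.0000; exercise value = 0.0000 ≤ continuation, so V_ud = 0.0000
Node dd (S = 72.9): continuation = e^(−0.12)·[0.6500·0.0000 + 0.3500·25.3900] = 7.8818; exercise value = 18.1000 > continuation, so V_dd = 18.1000 (exercise)
Node u (S = 112.5): continuation = e^(−0.12)·[0.6500·0.0000 + 0.3500·0.0000] = 0.0000; exercise value = 0.0000 ≤ continuation, so V_u = 0.0000
Node d (S = 81): continuation = e^(−0.12)·[0.6500·0.0000 + 0.3500·18.1000] = 5.6188; exercise value = 10.0000 > continuation, so V_d = 10.0000 (exercise)
Node 0 (S = 90): continuation = e^(−0.12)·[0.6500·0.0000 + 0.3500·10.0000] = 3.1043; exercise value = 1.0000 ≤ continuation, so V_0 = 3.1043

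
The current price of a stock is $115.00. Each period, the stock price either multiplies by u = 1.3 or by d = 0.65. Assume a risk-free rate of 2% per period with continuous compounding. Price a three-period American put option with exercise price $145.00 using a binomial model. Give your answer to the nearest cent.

$43.36

Risk-neutral probability p = (e^0.02 − 0.65)/(1.3 − 0.65) = 0.3702/0.6500 = 0.5695
Terminal stock prices: S_uuu = 252.7, S_uud = 126.3, S_udd = 63.16, S_ddd = 31.58
Terminal payoffs (K − S): max(-107.7, 0) = 0, max(18.67, 0) = 18.67, max(81.84, 0) = 81.84, max(113.4, 0) = 113.4
Node uu (S = 194.4): continuation = e^(−0.02)·[0.5695·0.0000 + 0.4305·18.6725] = 7.8786; exercise value = 0.0000 ≤ continuation, so V_uu = 7.8786
Node ud (S = 97.17): continuation = e^(−0.02)·[0.5695·18.6725 + 0.4305·81.8362] = 44.9538; exercise value = 47.8250 > continuation, so V_ud = 47.8250 (exercise)
Node dd (S = 48.59): continuation = e^(−0.02)·[0.5695·81.8362 + 0.4305·113.4181] = 93.5413; exercise value = 96.4125 > continuation, so V_dd = 96.4125 (exercise)
Node u (S = 149.5): continuation = e^(−0.02)·[0.5695·7.8786 + 0.4305·47.8250] = 24.5774; exercise value = 0.0000 ≤ continuation, so V_u = 24.5774
Node d (S = 74.75): continuation = e^(−0.02)·[0.5695·47.8250 + 0.4305·96.4125] = 67.3788; exercise value = 70.2500 > continuation, so V_d = 70.2500 (exercise)
Node 0 (S = 115): continuation = e^(−0.02)·[0.5695·24.5774 + 0.4305·70.2500] = 43.3616; exercise value = 30.0000 ≤ continuation, so V_0 = 43.3616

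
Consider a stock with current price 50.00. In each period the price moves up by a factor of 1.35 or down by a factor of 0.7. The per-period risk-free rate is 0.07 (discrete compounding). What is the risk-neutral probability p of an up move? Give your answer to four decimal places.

Risk-neutral probability p = (1 + 0.07 − 0.7)/(1.35 − 0.7) = 0.3700/0.6500 = 0.5692

p = 0.5692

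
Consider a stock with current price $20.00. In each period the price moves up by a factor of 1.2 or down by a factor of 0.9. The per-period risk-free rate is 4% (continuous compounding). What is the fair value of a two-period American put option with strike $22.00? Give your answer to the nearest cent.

Risk-neutral probability p = (e^0.04 − 0.9)/(1.2 − 0.9) = 0.1408/0.3000 = 0.4694
Terminal stock prices: S_uu = 28.8, S_ud = 21.6, S_dd = 16.2
Terminal payoffs (K − S): max(-6.8, 0) = 0, max(0.4, 0) = 0.4, max(5.8, 0) = 5.8
Node u (S = 24): continuation = e^(−0.04)·[0.4694·0.0000 + 0.5306·0.4000] = 0.2039; exercise value = 0.0000 ≤ continuation, so V_u = 0.2039
Node d (S = 18): continuation = e^(−0.04)·[0.4694·0.4000 + 0.5306·5.8000] = 3.1374; exercise value = 4.0000 > continuation, so V_d = 4.0000 (exercise)
Node 0 (S = 20): continuation = e^(−0.04)·[0.4694·0.2039 + 0.5306·4.0000] = 2.1313; exercise value = 2.0000 ≤ continuation, so V_0 = 2.1313

$2.13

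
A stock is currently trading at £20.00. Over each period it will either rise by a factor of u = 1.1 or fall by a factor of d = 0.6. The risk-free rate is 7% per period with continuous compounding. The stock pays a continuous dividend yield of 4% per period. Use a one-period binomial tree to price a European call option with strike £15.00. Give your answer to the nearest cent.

Per-period risk-free factor R = e^0.07 = 1.0725; dividend-adjusted growth = e^(0.07−0.04) = 1.0305.
Risk-neutral probability p = (1.0305 − 0.6)/(1.1 − 0.6) = 0.4305/0.5000 = 0.8609
Terminal stock prices: S_u = 22, S_d = 12
Terminal payoffs (S − K): max(7, 0) = 7, max(-3, 0) = 0
Node 0 (S = 20): V_0 = e^(−0.07)·[0.8609·7.0000 + 0.1391·0.0000] = 5.6189

£5.62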